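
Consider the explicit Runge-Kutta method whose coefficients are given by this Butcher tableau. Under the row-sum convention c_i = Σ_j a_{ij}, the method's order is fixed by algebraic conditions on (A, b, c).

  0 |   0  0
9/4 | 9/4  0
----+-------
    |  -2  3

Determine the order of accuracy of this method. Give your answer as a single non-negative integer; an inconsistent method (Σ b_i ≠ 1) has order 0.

b = (-2, 3)
c = (0, 9/4)
Σ b_i: (-2)·1 + 3·1 = 1 ✓
b·c: 3·9/4 = 27/4 ≠ 1/2 ⇒ order 1.

1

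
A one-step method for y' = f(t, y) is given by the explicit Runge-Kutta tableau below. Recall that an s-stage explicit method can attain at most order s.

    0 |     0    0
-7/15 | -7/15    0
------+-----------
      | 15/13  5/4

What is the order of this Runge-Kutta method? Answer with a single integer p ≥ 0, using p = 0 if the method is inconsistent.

0

b = (15/13, 5/4)
c = (0, -7/15)
Σ b_i: 15/13·1 + 5/4·1 = 125/52 ≠ 1 ⇒ order 0.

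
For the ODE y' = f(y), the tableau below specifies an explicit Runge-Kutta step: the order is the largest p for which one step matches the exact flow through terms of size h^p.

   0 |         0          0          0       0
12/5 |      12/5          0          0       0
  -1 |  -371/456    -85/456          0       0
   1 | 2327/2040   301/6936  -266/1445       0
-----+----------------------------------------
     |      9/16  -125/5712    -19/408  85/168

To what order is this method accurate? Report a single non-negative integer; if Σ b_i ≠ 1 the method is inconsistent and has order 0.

4

b = (9/16, -125/5712, -19/408, 85/168)
c = (0, 12/5, -1, 1)
Ac = (0, 0, -17/38, 49/170)
Σ b_i: 9/16·1 + (-125/5712)·1 + (-19/408)·1 + 85/168·1 = 1 ✓
b·c: (-125/5712)·12/5 + (-19/408)·(-1) + 85/168·1 = 1/2 ✓
b·c²: (-125/5712)·144/25 + (-19/408)·1 + 85/168·1 = 1/3 ✓
b·Ac: (-19/408)·(-17/38) + 85/168·49/170 = 1/6 ✓
b·c³: (-125/5712)·1728/125 + (-19/408)·(-1) + 85/168·1 = 1/4 ✓
b·(c∘Ac): (-19/408)·17/38 + 85/168·49/170 = 1/8 ✓
b·Ac²: (-19/408)·(-102/95) + 85/168·28/425 = 1/12 ✓
b·A²c: 85/168·7/85 = 1/24 ✓; 4 stages ⇒ order 4.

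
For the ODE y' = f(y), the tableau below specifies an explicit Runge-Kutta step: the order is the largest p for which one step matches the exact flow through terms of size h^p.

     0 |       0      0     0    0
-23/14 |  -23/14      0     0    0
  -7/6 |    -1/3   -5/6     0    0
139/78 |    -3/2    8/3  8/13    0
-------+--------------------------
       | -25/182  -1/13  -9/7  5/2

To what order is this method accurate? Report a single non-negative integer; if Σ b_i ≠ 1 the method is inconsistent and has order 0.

b = (-25/182, -1/13, -9/7, 5/2)
c = (0, -23/14, -7/6, 139/78)
Ac = (0, 0, 115/84, -464/91)
Σ b_i: (-25/182)·1 + (-1/13)·1 + (-9/7)·1 + 5/2·1 = 1 ✓
b·c: (-1/13)·(-23/14) + (-9/7)·(-7/6) + 5/2·139/78 = 6641/1092 ≠ 1/2 ⇒ order 1.

1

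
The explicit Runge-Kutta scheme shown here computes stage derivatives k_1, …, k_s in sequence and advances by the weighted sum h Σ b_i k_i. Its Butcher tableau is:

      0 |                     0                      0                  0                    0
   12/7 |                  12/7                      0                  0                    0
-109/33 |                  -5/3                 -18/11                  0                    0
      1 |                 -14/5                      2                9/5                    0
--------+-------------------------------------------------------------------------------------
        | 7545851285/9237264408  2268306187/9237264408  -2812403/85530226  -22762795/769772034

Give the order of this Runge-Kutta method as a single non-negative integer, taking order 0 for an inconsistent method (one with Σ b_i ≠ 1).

3

b = (7545851285/9237264408, 2268306187/9237264408, -2812403/85530226, -22762795/769772034)
c = (0, 12/7, -109/33, 1)
Ac = (0, 0, -216/77, -969/385)
Σ b_i: 7545851285/9237264408·1 + 2268306187/9237264408·1 + (-2812403/85530226)·1 + (-22762795/769772034)·1 = 1 ✓
b·c: 2268306187/9237264408·12/7 + (-2812403/85530226)·(-109/33) + (-22762795/769772034)·1 = 1/2 ✓
b·c²: 2268306187/9237264408·144/49 + (-2812403/85530226)·11881/1089 + (-22762795/769772034)·1 = 1/3 ✓
b·Ac: (-2812403/85530226)·(-216/77) + (-22762795/769772034)·(-969/385) = 1/6 ✓
b·c³: 2268306187/9237264408·1728/343 + (-2812403/85530226)·(-1295029/35937) + (-22762795/769772034)·1 = 19337441630/8082606357 ≠ 1/4 ⇒ order 3.
b·(c∘Ac): (-2812403/85530226)·7848/847 + (-22762795/769772034)·(-969/385) = -413553505/1796134746 ≠ 1/8
b·Ac²: (-2812403/85530226)·(-2592/539) + (-22762795/769772034)·756409/29645 = -35349499891/59272446618 ≠ 1/12
b·A²c: (-22762795/769772034)·(-1944/385) = 44697852/299355791 ≠ 1/24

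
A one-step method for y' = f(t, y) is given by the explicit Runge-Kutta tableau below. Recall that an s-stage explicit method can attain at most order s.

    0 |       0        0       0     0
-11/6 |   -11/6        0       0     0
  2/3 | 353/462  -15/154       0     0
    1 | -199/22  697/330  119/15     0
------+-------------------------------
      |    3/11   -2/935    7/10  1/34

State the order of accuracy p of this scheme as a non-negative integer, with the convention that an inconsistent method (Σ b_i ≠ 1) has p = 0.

b = (3/11, -2/935, 7/10, 1/34)
c = (0, -11/6, 2/3, 1)
Ac = (0, 0, 5/28, 17/12)
Σ b_i: 3/11·1 + (-2/935)·1 + 7/10·1 + 1/34·1 = 1 ✓
b·c: (-2/935)·(-11/6) + 7/10·2/3 + 1/34·1 = 1/2 ✓
b·c²: (-2/935)·121/36 + 7/10·4/9 + 1/34·1 = 1/3 ✓
b·Ac: 7/10·5/28 + 1/34·17/12 = 1/6 ✓
b·c³: (-2/935)·(-1331/216) + 7/10·8/27 + 1/34·1 = 1/4 ✓
b·(c∘Ac): 7/10·5/42 + 1/34·17/12 = 1/8 ✓
b·Ac²: 7/10·(-55/168) + 1/34·85/8 = 1/12 ✓
b·A²c: 1/34·17/12 = 1/24 ✓; 4 stages ⇒ order 4.

4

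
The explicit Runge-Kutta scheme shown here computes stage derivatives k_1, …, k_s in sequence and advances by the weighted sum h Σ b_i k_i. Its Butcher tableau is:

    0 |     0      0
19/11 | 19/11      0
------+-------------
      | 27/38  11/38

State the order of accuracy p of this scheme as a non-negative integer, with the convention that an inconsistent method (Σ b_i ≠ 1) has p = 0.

b = (27/38, 11/38)
c = (0, 19/11)
Σ b_i: 27/38·1 + 11/38·1 = 1 ✓
b·c: 11/38·19/11 = 1/2 ✓; 2 stages ⇒ order 2.

2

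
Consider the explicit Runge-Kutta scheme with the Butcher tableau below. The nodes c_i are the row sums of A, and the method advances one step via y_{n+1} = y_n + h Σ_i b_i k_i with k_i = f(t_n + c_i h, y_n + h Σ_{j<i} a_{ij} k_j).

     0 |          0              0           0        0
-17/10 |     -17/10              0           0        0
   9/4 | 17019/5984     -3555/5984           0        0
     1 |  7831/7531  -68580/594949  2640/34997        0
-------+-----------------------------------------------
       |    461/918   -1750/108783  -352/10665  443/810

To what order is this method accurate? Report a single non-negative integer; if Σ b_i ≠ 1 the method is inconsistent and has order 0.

4

b = (461/918, -1750/108783, -352/10665, 443/810)
c = (0, -17/10, 9/4, 1)
Ac = (0, 0, 711/704, 162/443)
Σ b_i: 461/918·1 + (-1750/108783)·1 + (-352/10665)·1 + 443/810·1 = 1 ✓
b·c: (-1750/108783)·(-17/10) + (-352/10665)·9/4 + 443/810·1 = 1/2 ✓
b·c²: (-1750/108783)·289/100 + (-352/10665)·81/16 + 443/810·1 = 1/3 ✓
b·Ac: (-352/10665)·711/704 + 443/810·162/443 = 1/6 ✓
b·c³: (-1750/108783)·(-4913/1000) + (-352/10665)·729/64 + 443/810·1 = 1/4 ✓
b·(c∘Ac): (-352/10665)·6399/2816 + 443/810·162/443 = 1/8 ✓
b·Ac²: (-352/10665)·(-12087/7040) + 443/810·108/2215 = 1/12 ✓
b·A²c: 443/810·135/1772 = 1/24 ✓; 4 stages ⇒ order 4.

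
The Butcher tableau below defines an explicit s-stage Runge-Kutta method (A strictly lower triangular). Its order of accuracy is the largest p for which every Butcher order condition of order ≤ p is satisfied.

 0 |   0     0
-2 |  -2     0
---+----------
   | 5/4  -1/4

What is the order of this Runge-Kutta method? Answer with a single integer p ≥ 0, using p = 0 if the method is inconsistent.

2

b = (5/4, -1/4)
c = (0, -2)
Σ b_i: 5/4·1 + (-1/4)·1 = 1 ✓
b·c: (-1/4)·(-2) = 1/2 ✓; 2 stages ⇒ order 2.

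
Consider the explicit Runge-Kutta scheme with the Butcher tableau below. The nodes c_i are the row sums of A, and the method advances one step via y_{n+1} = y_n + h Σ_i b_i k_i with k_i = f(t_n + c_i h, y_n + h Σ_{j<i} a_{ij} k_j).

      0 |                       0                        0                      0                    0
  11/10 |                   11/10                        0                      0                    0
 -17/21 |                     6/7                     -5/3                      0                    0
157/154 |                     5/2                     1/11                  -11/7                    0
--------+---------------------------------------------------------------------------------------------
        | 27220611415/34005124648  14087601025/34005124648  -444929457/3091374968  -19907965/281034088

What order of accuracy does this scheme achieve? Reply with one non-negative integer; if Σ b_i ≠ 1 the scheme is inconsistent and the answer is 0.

b = (27220611415/34005124648, 14087601025/34005124648, -444929457/3091374968, -19907965/281034088)
c = (0, 11/10, -17/21, 157/154)
Ac = (0, 0, -11/6, 2017/1470)
Σ b_i: 27220611415/34005124648·1 + 14087601025/34005124648·1 + (-444929457/3091374968)·1 + (-19907965/281034088)·1 = 1 ✓
b·c: 14087601025/34005124648·11/10 + (-444929457/3091374968)·(-17/21) + (-19907965/281034088)·157/154 = 1/2 ✓
b·c²: 14087601025/34005124648·121/100 + (-444929457/3091374968)·289/441 + (-19907965/281034088)·24649/23716 = 1/3 ✓
b·Ac: (-444929457/3091374968)·(-11/6) + (-19907965/281034088)·2017/1470 = 1/6 ✓
b·c³: 14087601025/34005124648·1331/1000 + (-444929457/3091374968)·(-4913/9261) + (-19907965/281034088)·3869893/3652264 = 23681198439659/42846457056480 ≠ 1/4 ⇒ order 3.
b·(c∘Ac): (-444929457/3091374968)·187/126 + (-19907965/281034088)·316669/226380 = -7381767749/23606863392 ≠ 1/8
b·Ac²: (-444929457/3091374968)·(-121/60) + (-19907965/281034088)·(-283943/308700) = 62925530459/177051475440 ≠ 1/12
b·A²c: (-19907965/281034088)·121/42 = -344123395/1686204528 ≠ 1/24

3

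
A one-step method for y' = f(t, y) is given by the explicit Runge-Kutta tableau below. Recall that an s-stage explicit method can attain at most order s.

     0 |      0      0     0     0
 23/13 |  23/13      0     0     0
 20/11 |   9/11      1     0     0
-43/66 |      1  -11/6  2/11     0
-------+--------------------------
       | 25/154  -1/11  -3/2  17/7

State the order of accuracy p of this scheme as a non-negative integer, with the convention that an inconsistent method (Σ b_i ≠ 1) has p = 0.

b = (25/154, -1/11, -3/2, 17/7)
c = (0, 23/13, 20/11, -43/66)
Ac = (0, 0, 23/13, -27493/9438)
Σ b_i: 25/154·1 + (-1/11)·1 + (-3/2)·1 + 17/7·1 = 1 ✓
b·c: (-1/11)·23/13 + (-3/2)·20/11 + 17/7·(-43/66) = -26849/6006 ≠ 1/2 ⇒ order 1.

1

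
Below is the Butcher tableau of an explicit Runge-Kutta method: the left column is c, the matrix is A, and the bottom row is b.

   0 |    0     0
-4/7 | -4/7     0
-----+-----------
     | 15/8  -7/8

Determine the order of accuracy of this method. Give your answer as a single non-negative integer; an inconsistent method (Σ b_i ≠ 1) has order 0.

b = (15/8, -7/8)
c = (0, -4/7)
Σ b_i: 15/8·1 + (-7/8)·1 = 1 ✓
b·c: (-7/8)·(-4/7) = 1/2 ✓; 2 stages ⇒ order 2.

2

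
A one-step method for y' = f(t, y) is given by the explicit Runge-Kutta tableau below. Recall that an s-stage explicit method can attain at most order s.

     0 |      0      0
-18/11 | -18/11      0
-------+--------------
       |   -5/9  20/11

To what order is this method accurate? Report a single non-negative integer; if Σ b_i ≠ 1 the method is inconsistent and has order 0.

b = (-5/9, 20/11)
c = (0, -18/11)
Σ b_i: (-5/9)·1 + 20/11·1 = 125/99 ≠ 1 ⇒ order 0.

0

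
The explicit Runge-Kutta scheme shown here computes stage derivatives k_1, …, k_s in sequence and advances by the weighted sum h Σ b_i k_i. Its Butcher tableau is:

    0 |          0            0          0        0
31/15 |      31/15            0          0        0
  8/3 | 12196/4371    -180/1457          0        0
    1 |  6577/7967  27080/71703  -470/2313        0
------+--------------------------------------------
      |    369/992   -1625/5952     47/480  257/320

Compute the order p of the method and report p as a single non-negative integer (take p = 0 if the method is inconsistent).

4

b = (369/992, -1625/5952, 47/480, 257/320)
c = (0, 31/15, 8/3, 1)
Ac = (0, 0, -12/47, 184/771)
Σ b_i: 369/992·1 + (-1625/5952)·1 + 47/480·1 + 257/320·1 = 1 ✓
b·c: (-1625/5952)·31/15 + 47/480·8/3 + 257/320·1 = 1/2 ✓
b·c²: (-1625/5952)·961/225 + 47/480·64/9 + 257/320·1 = 1/3 ✓
b·Ac: 47/480·(-12/47) + 257/320·184/771 = 1/6 ✓
b·c³: (-1625/5952)·29791/3375 + 47/480·512/27 + 257/320·1 = 1/4 ✓
b·(c∘Ac): 47/480·(-32/47) + 257/320·184/771 = 1/8 ✓
b·Ac²: 47/480·(-124/235) + 257/320·216/1285 = 1/12 ✓
b·A²c: 257/320·40/771 = 1/24 ✓; 4 stages ⇒ order 4.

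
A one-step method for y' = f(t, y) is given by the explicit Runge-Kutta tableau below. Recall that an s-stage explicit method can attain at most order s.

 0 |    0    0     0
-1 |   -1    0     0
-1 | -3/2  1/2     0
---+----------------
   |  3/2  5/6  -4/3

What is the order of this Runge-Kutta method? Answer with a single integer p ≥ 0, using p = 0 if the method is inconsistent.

b = (3/2, 5/6, -4/3)
c = (0, -1, -1)
Ac = (0, 0, -1/2)
Σ b_i: 3/2·1 + 5/6·1 + (-4/3)·1 = 1 ✓
b·c: 5/6·(-1) + (-4/3)·(-1) = 1/2 ✓
b·c²: 5/6·1 + (-4/3)·1 = -1/2 ≠ 1/3 ⇒ order 2.
b·Ac: (-4/3)·(-1/2) = 2/3 ≠ 1/6

2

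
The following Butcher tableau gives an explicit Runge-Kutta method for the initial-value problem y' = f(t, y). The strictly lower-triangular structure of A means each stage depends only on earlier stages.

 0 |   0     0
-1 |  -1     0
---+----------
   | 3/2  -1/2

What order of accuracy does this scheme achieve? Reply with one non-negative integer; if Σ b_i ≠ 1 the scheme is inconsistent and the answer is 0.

b = (3/2, -1/2)
c = (0, -1)
Σ b_i: 3/2·1 + (-1/2)·1 = 1 ✓
b·c: (-1/2)·(-1) = 1/2 ✓; 2 stages ⇒ order 2.

2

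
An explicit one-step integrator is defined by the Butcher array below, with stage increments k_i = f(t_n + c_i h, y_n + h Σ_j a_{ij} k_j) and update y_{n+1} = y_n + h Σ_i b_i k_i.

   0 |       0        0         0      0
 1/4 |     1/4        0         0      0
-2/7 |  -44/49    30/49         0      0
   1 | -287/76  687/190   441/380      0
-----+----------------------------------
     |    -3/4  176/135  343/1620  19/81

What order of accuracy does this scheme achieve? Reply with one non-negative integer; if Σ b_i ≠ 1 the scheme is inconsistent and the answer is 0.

4

b = (-3/4, 176/135, 343/1620, 19/81)
c = (0, 1/4, -2/7, 1)
Ac = (0, 0, 15/98, 87/152)
Σ b_i: (-3/4)·1 + 176/135·1 + 343/1620·1 + 19/81·1 = 1 ✓
b·c: 176/135·1/4 + 343/1620·(-2/7) + 19/81·1 = 1/2 ✓
b·c²: 176/135·1/16 + 343/1620·4/49 + 19/81·1 = 1/3 ✓
b·Ac: 343/1620·15/98 + 19/81·87/152 = 1/6 ✓
b·c³: 176/135·1/64 + 343/1620·(-8/343) + 19/81·1 = 1/4 ✓
b·(c∘Ac): 343/1620·(-15/343) + 19/81·87/152 = 1/8 ✓
b·Ac²: 343/1620·15/392 + 19/81·195/608 = 1/12 ✓
b·A²c: 19/81·27/152 = 1/24 ✓; 4 stages ⇒ order 4.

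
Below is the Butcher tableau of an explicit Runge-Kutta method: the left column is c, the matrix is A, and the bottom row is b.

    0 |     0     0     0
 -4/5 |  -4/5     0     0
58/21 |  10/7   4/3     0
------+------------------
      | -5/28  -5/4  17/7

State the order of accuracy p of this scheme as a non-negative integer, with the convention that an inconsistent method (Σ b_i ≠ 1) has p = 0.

1

b = (-5/28, -5/4, 17/7)
c = (0, -4/5, 58/21)
Ac = (0, 0, -16/15)
Σ b_i: (-5/28)·1 + (-5/4)·1 + 17/7·1 = 1 ✓
b·c: (-5/4)·(-4/5) + 17/7·58/21 = 1133/147 ≠ 1/2 ⇒ order 1.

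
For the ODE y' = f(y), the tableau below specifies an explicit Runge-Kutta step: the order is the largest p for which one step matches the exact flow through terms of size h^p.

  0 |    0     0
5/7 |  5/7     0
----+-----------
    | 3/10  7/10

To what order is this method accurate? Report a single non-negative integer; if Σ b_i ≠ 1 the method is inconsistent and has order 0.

2

b = (3/10, 7/10)
c = (0, 5/7)
Σ b_i: 3/10·1 + 7/10·1 = 1 ✓
b·c: 7/10·5/7 = 1/2 ✓; 2 stages ⇒ order 2.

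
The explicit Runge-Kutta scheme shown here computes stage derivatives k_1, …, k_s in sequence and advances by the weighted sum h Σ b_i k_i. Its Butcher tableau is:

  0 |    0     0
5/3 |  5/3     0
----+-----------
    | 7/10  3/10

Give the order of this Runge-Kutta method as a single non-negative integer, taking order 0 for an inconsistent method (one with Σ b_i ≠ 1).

2

b = (7/10, 3/10)
c = (0, 5/3)
Σ b_i: 7/10·1 + 3/10·1 = 1 ✓
b·c: 3/10·5/3 = 1/2 ✓; 2 stages ⇒ order 2.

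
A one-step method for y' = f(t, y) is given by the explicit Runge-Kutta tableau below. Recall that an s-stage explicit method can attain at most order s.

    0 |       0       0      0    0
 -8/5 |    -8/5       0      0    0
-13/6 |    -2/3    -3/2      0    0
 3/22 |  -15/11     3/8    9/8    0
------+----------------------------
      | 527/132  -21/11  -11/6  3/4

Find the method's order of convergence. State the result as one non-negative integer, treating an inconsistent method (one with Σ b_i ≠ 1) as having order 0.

1

b = (527/132, -21/11, -11/6, 3/4)
c = (0, -8/5, -13/6, 3/22)
Ac = (0, 0, 12/5, -243/80)
Σ b_i: 527/132·1 + (-21/11)·1 + (-11/6)·1 + 3/4·1 = 1 ✓
b·c: (-21/11)·(-8/5) + (-11/6)·(-13/6) + 3/4·3/22 = 28231/3960 ≠ 1/2 ⇒ order 1.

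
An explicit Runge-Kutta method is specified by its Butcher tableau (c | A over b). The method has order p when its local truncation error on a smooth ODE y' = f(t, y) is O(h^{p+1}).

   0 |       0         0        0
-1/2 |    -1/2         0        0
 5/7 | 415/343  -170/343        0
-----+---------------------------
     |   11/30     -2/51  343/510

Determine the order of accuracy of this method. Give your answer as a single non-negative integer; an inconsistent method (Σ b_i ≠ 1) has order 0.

3

b = (11/30, -2/51, 343/510)
c = (0, -1/2, 5/7)
Ac = (0, 0, 85/343)
Σ b_i: 11/30·1 + (-2/51)·1 + 343/510·1 = 1 ✓
b·c: (-2/51)·(-1/2) + 343/510·5/7 = 1/2 ✓
b·c²: (-2/51)·1/4 + 343/510·25/49 = 1/3 ✓
b·Ac: 343/510·85/343 = 1/6 ✓; 3 stages ⇒ order 3.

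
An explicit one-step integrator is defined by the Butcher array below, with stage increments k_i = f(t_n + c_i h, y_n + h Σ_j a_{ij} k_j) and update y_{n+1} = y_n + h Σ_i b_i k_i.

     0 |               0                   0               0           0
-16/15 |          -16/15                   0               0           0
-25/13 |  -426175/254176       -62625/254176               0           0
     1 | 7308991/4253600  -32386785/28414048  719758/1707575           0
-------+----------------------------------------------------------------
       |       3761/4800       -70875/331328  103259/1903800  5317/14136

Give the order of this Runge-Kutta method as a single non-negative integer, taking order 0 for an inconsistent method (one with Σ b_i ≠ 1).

4

b = (3761/4800, -70875/331328, 103259/1903800, 5317/14136)
c = (0, -16/15, -25/13, 1)
Ac = (0, 0, 4175/15886, 4309/10634)
Σ b_i: 3761/4800·1 + (-70875/331328)·1 + 103259/1903800·1 + 5317/14136·1 = 1 ✓
b·c: (-70875/331328)·(-16/15) + 103259/1903800·(-25/13) + 5317/14136·1 = 1/2 ✓
b·c²: (-70875/331328)·256/225 + 103259/1903800·625/169 + 5317/14136·1 = 1/3 ✓
b·Ac: 103259/1903800·4175/15886 + 5317/14136·4309/10634 = 1/6 ✓
b·c³: (-70875/331328)·(-4096/3375) + 103259/1903800·(-15625/2197) + 5317/14136·1 = 1/4 ✓
b·(c∘Ac): 103259/1903800·(-104375/206518) + 5317/14136·4309/10634 = 1/8 ✓
b·Ac²: 103259/1903800·(-6680/23829) + 5317/14136·20894/79755 = 1/12 ✓
b·A²c: 5317/14136·589/5317 = 1/24 ✓; 4 stages ⇒ order 4.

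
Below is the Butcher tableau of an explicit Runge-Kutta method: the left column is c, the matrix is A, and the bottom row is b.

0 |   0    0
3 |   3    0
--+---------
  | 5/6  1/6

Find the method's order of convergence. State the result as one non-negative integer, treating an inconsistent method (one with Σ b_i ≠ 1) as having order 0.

2

b = (5/6, 1/6)
c = (0, 3)
Σ b_i: 5/6·1 + 1/6·1 = 1 ✓
b·c: 1/6·3 = 1/2 ✓; 2 stages ⇒ order 2.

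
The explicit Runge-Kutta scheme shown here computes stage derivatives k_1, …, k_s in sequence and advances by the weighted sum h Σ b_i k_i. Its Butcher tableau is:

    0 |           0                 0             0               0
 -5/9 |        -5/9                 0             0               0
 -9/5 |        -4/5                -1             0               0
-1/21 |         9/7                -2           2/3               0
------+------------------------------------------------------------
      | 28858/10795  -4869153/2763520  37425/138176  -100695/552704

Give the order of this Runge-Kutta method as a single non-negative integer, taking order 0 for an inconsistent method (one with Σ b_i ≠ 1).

b = (28858/10795, -4869153/2763520, 37425/138176, -100695/552704)
c = (0, -5/9, -9/5, -1/21)
Ac = (0, 0, 5/9, -4/45)
Σ b_i: 28858/10795·1 + (-4869153/2763520)·1 + 37425/138176·1 + (-100695/552704)·1 = 1 ✓
b·c: (-4869153/2763520)·(-5/9) + 37425/138176·(-9/5) + (-100695/552704)·(-1/21) = 1/2 ✓
b·c²: (-4869153/2763520)·25/81 + 37425/138176·81/25 + (-100695/552704)·1/441 = 1/3 ✓
b·Ac: 37425/138176·5/9 + (-100695/552704)·(-4/45) = 1/6 ✓
b·c³: (-4869153/2763520)·(-125/729) + 37425/138176·(-729/125) + (-100695/552704)·(-1/9261) = -193063/151130 ≠ 1/4 ⇒ order 3.
b·(c∘Ac): 37425/138176·(-1) + (-100695/552704)·4/945 = -42223/155448 ≠ 1/8
b·Ac²: 37425/138176·(-25/81) + (-100695/552704)·3124/2025 = -1700557/4663440 ≠ 1/12
b·A²c: (-100695/552704)·10/27 = -167825/2487168 ≠ 1/24

3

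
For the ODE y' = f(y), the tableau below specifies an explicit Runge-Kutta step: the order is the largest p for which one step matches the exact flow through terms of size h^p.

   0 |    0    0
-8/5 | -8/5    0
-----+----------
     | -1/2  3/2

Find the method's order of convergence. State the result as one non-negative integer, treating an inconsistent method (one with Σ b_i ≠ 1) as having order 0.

b = (-1/2, 3/2)
c = (0, -8/5)
Σ b_i: (-1/2)·1 + 3/2·1 = 1 ✓
b·c: 3/2·(-8/5) = -12/5 ≠ 1/2 ⇒ order 1.

1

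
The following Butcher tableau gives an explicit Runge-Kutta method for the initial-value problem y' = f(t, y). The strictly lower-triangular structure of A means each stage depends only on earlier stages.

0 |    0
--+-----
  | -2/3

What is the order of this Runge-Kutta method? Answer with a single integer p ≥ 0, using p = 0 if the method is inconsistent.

0

b = (-2/3)
c = (0)
Σ b_i: (-2/3)·1 = -2/3 ≠ 1 ⇒ order 0.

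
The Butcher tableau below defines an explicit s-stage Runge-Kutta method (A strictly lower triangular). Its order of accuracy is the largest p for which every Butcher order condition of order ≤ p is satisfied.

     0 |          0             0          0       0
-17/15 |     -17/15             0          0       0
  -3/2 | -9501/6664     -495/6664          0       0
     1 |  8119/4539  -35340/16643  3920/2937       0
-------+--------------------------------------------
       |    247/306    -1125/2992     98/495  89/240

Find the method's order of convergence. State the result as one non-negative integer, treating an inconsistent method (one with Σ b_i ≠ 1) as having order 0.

4

b = (247/306, -1125/2992, 98/495, 89/240)
c = (0, -17/15, -3/2, 1)
Ac = (0, 0, 33/392, 36/89)
Σ b_i: 247/306·1 + (-1125/2992)·1 + 98/495·1 + 89/240·1 = 1 ✓
b·c: (-1125/2992)·(-17/15) + 98/495·(-3/2) + 89/240·1 = 1/2 ✓
b·c²: (-1125/2992)·289/225 + 98/495·9/4 + 89/240·1 = 1/3 ✓
b·Ac: 98/495·33/392 + 89/240·36/89 = 1/6 ✓
b·c³: (-1125/2992)·(-4913/3375) + 98/495·(-27/8) + 89/240·1 = 1/4 ✓
b·(c∘Ac): 98/495·(-99/784) + 89/240·36/89 = 1/8 ✓
b·Ac²: 98/495·(-187/1960) + 89/240·368/1335 = 1/12 ✓
b·A²c: 89/240·10/89 = 1/24 ✓; 4 stages ⇒ order 4.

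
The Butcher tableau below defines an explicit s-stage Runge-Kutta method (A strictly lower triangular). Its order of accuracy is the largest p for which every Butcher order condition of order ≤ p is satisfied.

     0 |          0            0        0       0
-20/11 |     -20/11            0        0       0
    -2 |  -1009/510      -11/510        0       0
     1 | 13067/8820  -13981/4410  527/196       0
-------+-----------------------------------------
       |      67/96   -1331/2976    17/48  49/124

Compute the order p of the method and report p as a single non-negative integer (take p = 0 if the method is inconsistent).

4

b = (67/96, -1331/2976, 17/48, 49/124)
c = (0, -20/11, -2, 1)
Ac = (0, 0, 2/51, 341/882)
Σ b_i: 67/96·1 + (-1331/2976)·1 + 17/48·1 + 49/124·1 = 1 ✓
b·c: (-1331/2976)·(-20/11) + 17/48·(-2) + 49/124·1 = 1/2 ✓
b·c²: (-1331/2976)·400/121 + 17/48·4 + 49/124·1 = 1/3 ✓
b·Ac: 17/48·2/51 + 49/124·341/882 = 1/6 ✓
b·c³: (-1331/2976)·(-8000/1331) + 17/48·(-8) + 49/124·1 = 1/4 ✓
b·(c∘Ac): 17/48·(-4/51) + 49/124·341/882 = 1/8 ✓
b·Ac²: 17/48·(-40/561) + 49/124·1333/4851 = 1/12 ✓
b·A²c: 49/124·31/294 = 1/24 ✓; 4 stages ⇒ order 4.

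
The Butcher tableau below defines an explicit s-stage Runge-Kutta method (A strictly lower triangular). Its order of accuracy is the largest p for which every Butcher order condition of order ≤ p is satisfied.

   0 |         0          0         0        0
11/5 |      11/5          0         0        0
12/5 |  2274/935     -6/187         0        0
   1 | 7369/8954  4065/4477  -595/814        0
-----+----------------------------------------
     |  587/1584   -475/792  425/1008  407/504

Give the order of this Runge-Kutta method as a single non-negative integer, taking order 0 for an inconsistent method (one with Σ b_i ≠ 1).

b = (587/1584, -475/792, 425/1008, 407/504)
c = (0, 11/5, 12/5, 1)
Ac = (0, 0, -6/85, 9/37)
Σ b_i: 587/1584·1 + (-475/792)·1 + 425/1008·1 + 407/504·1 = 1 ✓
b·c: (-475/792)·11/5 + 425/1008·12/5 + 407/504·1 = 1/2 ✓
b·c²: (-475/792)·121/25 + 425/1008·144/25 + 407/504·1 = 1/3 ✓
b·Ac: 425/1008·(-6/85) + 407/504·9/37 = 1/6 ✓
b·c³: (-475/792)·1331/125 + 425/1008·1728/125 + 407/504·1 = 1/4 ✓
b·(c∘Ac): 425/1008·(-72/425) + 407/504·9/37 = 1/8 ✓
b·Ac²: 425/1008·(-66/425) + 407/504·75/407 = 1/12 ✓
b·A²c: 407/504·21/407 = 1/24 ✓; 4 stages ⇒ order 4.

4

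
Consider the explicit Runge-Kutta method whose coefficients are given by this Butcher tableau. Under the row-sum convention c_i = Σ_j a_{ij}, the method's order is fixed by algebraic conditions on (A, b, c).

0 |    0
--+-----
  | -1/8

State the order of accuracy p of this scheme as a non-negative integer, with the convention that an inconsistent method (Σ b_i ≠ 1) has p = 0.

b = (-1/8)
c = (0)
Σ b_i: (-1/8)·1 = -1/8 ≠ 1 ⇒ order 0.

0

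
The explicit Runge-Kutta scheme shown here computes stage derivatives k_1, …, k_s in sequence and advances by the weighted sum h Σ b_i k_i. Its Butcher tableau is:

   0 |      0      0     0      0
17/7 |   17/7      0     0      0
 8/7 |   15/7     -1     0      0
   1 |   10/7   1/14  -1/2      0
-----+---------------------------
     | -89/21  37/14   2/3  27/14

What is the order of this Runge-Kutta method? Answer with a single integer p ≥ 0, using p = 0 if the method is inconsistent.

b = (-89/21, 37/14, 2/3, 27/14)
c = (0, 17/7, 8/7, 1)
Ac = (0, 0, -17/7, -39/98)
Σ b_i: (-89/21)·1 + 37/14·1 + 2/3·1 + 27/14·1 = 1 ✓
b·c: 37/14·17/7 + 2/3·8/7 + 27/14·1 = 1339/147 ≠ 1/2 ⇒ order 1.

1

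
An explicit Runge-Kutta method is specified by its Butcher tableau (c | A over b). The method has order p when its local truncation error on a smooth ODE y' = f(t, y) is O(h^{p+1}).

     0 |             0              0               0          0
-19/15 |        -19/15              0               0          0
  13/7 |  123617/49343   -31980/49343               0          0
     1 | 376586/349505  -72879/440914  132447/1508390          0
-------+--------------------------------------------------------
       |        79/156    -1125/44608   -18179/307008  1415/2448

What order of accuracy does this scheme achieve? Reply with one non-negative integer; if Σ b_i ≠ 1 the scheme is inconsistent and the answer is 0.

b = (79/156, -1125/44608, -18179/307008, 1415/2448)
c = (0, -19/15, 13/7, 1)
Ac = (0, 0, 2132/2597, 527/1415)
Σ b_i: 79/156·1 + (-1125/44608)·1 + (-18179/307008)·1 + 1415/2448·1 = 1 ✓
b·c: (-1125/44608)·(-19/15) + (-18179/307008)·13/7 + 1415/2448·1 = 1/2 ✓
b·c²: (-1125/44608)·361/225 + (-18179/307008)·169/49 + 1415/2448·1 = 1/3 ✓
b·Ac: (-18179/307008)·2132/2597 + 1415/2448·527/1415 = 1/6 ✓
b·c³: (-1125/44608)·(-6859/3375) + (-18179/307008)·2197/343 + 1415/2448·1 = 1/4 ✓
b·(c∘Ac): (-18179/307008)·27716/18179 + 1415/2448·527/1415 = 1/8 ✓
b·Ac²: (-18179/307008)·(-40508/38955) + 1415/2448·799/21225 = 1/12 ✓
b·A²c: 1415/2448·102/1415 = 1/24 ✓; 4 stages ⇒ order 4.

4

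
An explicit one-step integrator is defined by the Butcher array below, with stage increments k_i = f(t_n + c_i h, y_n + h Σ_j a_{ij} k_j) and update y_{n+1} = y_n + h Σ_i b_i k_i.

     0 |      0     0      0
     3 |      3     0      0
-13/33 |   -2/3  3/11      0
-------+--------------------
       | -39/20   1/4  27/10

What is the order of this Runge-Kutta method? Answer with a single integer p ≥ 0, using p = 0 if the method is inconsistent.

1

b = (-39/20, 1/4, 27/10)
c = (0, 3, -13/33)
Ac = (0, 0, 9/11)
Σ b_i: (-39/20)·1 + 1/4·1 + 27/10·1 = 1 ✓
b·c: 1/4·3 + 27/10·(-13/33) = -69/220 ≠ 1/2 ⇒ order 1.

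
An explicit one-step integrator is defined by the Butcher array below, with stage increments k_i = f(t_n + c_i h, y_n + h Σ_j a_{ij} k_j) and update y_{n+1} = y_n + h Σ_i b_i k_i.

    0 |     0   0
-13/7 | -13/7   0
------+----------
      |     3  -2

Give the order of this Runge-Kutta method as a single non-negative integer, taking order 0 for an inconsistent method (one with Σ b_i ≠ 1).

1

b = (3, -2)
c = (0, -13/7)
Σ b_i: 3·1 + (-2)·1 = 1 ✓
b·c: (-2)·(-13/7) = 26/7 ≠ 1/2 ⇒ order 1.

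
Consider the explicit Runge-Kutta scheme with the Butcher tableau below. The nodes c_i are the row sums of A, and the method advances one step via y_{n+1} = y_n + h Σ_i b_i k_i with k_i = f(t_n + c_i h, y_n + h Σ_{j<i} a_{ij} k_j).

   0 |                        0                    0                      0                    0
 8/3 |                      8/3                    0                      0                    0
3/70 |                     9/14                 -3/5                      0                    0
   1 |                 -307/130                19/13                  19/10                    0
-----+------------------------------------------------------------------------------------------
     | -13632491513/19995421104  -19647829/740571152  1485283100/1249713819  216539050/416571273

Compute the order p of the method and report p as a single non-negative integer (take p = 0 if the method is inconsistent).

b = (-13632491513/19995421104, -19647829/740571152, 1485283100/1249713819, 216539050/416571273)
c = (0, 8/3, 3/70, 1)
Ac = (0, 0, -8/5, 108623/27300)
Σ b_i: (-13632491513/19995421104)·1 + (-19647829/740571152)·1 + 1485283100/1249713819·1 + 216539050/416571273·1 = 1 ✓
b·c: (-19647829/740571152)·8/3 + 1485283100/1249713819·3/70 + 216539050/416571273·1 = 1/2 ✓
b·c²: (-19647829/740571152)·64/9 + 1485283100/1249713819·9/4900 + 216539050/416571273·1 = 1/3 ✓
b·Ac: 1485283100/1249713819·(-8/5) + 216539050/416571273·108623/27300 = 1/6 ✓
b·c³: (-19647829/740571152)·512/27 + 1485283100/1249713819·27/343000 + 216539050/416571273·1 = 1470247753/87479967330 ≠ 1/4 ⇒ order 3.
b·(c∘Ac): 1485283100/1249713819·(-12/175) + 216539050/416571273·108623/27300 = 4965781225/2499427638 ≠ 1/8
b·Ac²: 1485283100/1249713819·(-64/15) + 216539050/416571273·59604007/5733000 = 6480999331/19439992740 ≠ 1/12
b·A²c: 216539050/416571273·(-76/25) = -658278712/416571273 ≠ 1/24

3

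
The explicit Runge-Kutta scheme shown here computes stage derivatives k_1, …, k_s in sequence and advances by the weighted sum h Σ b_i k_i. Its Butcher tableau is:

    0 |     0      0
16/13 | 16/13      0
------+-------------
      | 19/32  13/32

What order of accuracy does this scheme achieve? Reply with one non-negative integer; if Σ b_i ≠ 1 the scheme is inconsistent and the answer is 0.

2

b = (19/32, 13/32)
c = (0, 16/13)
Σ b_i: 19/32·1 + 13/32·1 = 1 ✓
b·c: 13/32·16/13 = 1/2 ✓; 2 stages ⇒ order 2.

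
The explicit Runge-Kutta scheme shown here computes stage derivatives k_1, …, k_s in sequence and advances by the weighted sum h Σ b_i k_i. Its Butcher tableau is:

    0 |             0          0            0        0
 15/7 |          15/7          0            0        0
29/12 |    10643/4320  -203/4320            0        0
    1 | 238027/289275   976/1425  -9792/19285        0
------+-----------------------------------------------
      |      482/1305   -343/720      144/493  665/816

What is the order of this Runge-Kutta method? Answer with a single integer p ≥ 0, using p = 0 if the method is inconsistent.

b = (482/1305, -343/720, 144/493, 665/816)
c = (0, 15/7, 29/12, 1)
Ac = (0, 0, -29/288, 32/133)
Σ b_i: 482/1305·1 + (-343/720)·1 + 144/493·1 + 665/816·1 = 1 ✓
b·c: (-343/720)·15/7 + 144/493·29/12 + 665/816·1 = 1/2 ✓
b·c²: (-343/720)·225/49 + 144/493·841/144 + 665/816·1 = 1/3 ✓
b·Ac: 144/493·(-29/288) + 665/816·32/133 = 1/6 ✓
b·c³: (-343/720)·3375/343 + 144/493·24389/1728 + 665/816·1 = 1/4 ✓
b·(c∘Ac): 144/493·(-841/3456) + 665/816·32/133 = 1/8 ✓
b·Ac²: 144/493·(-145/672) + 665/816·44/245 = 1/12 ✓
b·A²c: 665/816·34/665 = 1/24 ✓; 4 stages ⇒ order 4.

4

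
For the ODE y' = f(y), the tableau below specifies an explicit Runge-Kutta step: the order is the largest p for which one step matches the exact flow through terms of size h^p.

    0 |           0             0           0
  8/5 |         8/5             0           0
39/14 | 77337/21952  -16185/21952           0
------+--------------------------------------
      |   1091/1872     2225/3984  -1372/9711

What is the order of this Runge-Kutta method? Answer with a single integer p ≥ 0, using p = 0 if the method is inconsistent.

b = (1091/1872, 2225/3984, -1372/9711)
c = (0, 8/5, 39/14)
Ac = (0, 0, -3237/2744)
Σ b_i: 1091/1872·1 + 2225/3984·1 + (-1372/9711)·1 = 1 ✓
b·c: 2225/3984·8/5 + (-1372/9711)·39/14 = 1/2 ✓
b·c²: 2225/3984·64/25 + (-1372/9711)·1521/196 = 1/3 ✓
b·Ac: (-1372/9711)·(-3237/2744) = 1/6 ✓; 3 stages ⇒ order 3.

3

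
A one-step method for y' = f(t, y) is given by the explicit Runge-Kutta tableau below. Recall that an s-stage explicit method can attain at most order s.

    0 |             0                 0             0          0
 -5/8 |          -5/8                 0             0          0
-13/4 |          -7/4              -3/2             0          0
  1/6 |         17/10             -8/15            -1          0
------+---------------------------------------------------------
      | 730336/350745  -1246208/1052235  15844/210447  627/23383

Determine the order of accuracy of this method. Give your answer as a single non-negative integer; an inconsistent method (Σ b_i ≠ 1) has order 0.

3

b = (730336/350745, -1246208/1052235, 15844/210447, 627/23383)
c = (0, -5/8, -13/4, 1/6)
Ac = (0, 0, 15/16, 43/12)
Σ b_i: 730336/350745·1 + (-1246208/1052235)·1 + 15844/210447·1 + 627/23383·1 = 1 ✓
b·c: (-1246208/1052235)·(-5/8) + 15844/210447·(-13/4) + 627/23383·1/6 = 1/2 ✓
b·c²: (-1246208/1052235)·25/64 + 15844/210447·169/16 + 627/23383·1/36 = 1/3 ✓
b·Ac: 15844/210447·15/16 + 627/23383·43/12 = 1/6 ✓
b·c³: (-1246208/1052235)·(-125/512) + 15844/210447·(-2197/64) + 627/23383·1/216 = -7728299/3367152 ≠ 1/4 ⇒ order 3.
b·(c∘Ac): 15844/210447·(-195/64) + 627/23383·43/72 = -239491/1122384 ≠ 1/8
b·Ac²: 15844/210447·(-75/128) + 627/23383·(-517/48) = -747343/2244768 ≠ 1/12
b·A²c: 627/23383·(-15/16) = -9405/374128 ≠ 1/24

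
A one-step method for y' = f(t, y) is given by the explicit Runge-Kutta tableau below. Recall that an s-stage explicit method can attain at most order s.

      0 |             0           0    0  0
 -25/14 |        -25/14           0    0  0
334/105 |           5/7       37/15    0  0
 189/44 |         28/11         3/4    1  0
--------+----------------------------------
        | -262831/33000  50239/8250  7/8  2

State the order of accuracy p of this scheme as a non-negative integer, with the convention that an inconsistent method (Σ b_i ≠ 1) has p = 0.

2

b = (-262831/33000, 50239/8250, 7/8, 2)
c = (0, -25/14, 334/105, 189/44)
Ac = (0, 0, -185/42, 221/120)
Σ b_i: (-262831/33000)·1 + 50239/8250·1 + 7/8·1 + 2·1 = 1 ✓
b·c: 50239/8250·(-25/14) + 7/8·334/105 + 2·189/44 = 1/2 ✓
b·c²: 50239/8250·625/196 + 7/8·111556/11025 + 2·35721/1936 = 12420497/190575 ≠ 1/3 ⇒ order 2.
b·Ac: 7/8·(-185/42) + 2·221/120 = -41/240 ≠ 1/6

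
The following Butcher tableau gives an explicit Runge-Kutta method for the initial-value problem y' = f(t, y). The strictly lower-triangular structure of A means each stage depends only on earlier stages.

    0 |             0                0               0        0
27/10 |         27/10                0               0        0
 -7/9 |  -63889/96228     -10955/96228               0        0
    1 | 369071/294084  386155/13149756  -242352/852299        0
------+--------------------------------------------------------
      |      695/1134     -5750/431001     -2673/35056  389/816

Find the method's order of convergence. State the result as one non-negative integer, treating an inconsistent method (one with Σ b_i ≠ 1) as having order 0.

b = (695/1134, -5750/431001, -2673/35056, 389/816)
c = (0, 27/10, -7/9, 1)
Ac = (0, 0, -2191/7128, 935/3112)
Σ b_i: 695/1134·1 + (-5750/431001)·1 + (-2673/35056)·1 + 389/816·1 = 1 ✓
b·c: (-5750/431001)·27/10 + (-2673/35056)·(-7/9) + 389/816·1 = 1/2 ✓
b·c²: (-5750/431001)·729/100 + (-2673/35056)·49/81 + 389/816·1 = 1/3 ✓
b·Ac: (-2673/35056)·(-2191/7128) + 389/816·935/3112 = 1/6 ✓
b·c³: (-5750/431001)·19683/1000 + (-2673/35056)·(-343/729) + 389/816·1 = 1/4 ✓
b·(c∘Ac): (-2673/35056)·15337/64152 + 389/816·935/3112 = 1/8 ✓
b·Ac²: (-2673/35056)·(-2191/2640) + 389/816·1309/31120 = 1/12 ✓
b·A²c: 389/816·34/389 = 1/24 ✓; 4 stages ⇒ order 4.

4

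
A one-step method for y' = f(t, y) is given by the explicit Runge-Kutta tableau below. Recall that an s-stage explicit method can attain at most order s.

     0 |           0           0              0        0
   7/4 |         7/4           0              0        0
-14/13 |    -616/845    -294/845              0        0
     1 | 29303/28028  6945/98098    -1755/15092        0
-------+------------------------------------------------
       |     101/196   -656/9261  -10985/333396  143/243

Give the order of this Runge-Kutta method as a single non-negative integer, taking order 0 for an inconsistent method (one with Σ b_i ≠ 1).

4

b = (101/196, -656/9261, -10985/333396, 143/243)
c = (0, 7/4, -14/13, 1)
Ac = (0, 0, -1029/1690, 285/1144)
Σ b_i: 101/196·1 + (-656/9261)·1 + (-10985/333396)·1 + 143/243·1 = 1 ✓
b·c: (-656/9261)·7/4 + (-10985/333396)·(-14/13) + 143/243·1 = 1/2 ✓
b·c²: (-656/9261)·49/16 + (-10985/333396)·196/169 + 143/243·1 = 1/3 ✓
b·Ac: (-10985/333396)·(-1029/1690) + 143/243·285/1144 = 1/6 ✓
b·c³: (-656/9261)·343/64 + (-10985/333396)·(-2744/2197) + 143/243·1 = 1/4 ✓
b·(c∘Ac): (-10985/333396)·7203/10985 + 143/243·285/1144 = 1/8 ✓
b·Ac²: (-10985/333396)·(-7203/6760) + 143/243·375/4576 = 1/12 ✓
b·A²c: 143/243·81/1144 = 1/24 ✓; 4 stages ⇒ order 4.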